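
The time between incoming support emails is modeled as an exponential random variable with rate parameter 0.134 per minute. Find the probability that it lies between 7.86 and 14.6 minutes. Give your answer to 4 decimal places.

P(7.86 < X < 14.6) = e^(−λ·7.86) − e^(−λ·14.6) = 0.34881 − 0.14137 ≈ 0.2074.

0.2074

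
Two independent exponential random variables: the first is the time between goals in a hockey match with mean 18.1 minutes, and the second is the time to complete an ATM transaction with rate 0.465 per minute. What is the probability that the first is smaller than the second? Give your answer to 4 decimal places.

λ_1 = 1/18.1 = 0.0552486, λ_2 = 0.465.
For independent exponentials, P(the first < the second) = λ_1/(λ_1+λ_2) = 0.0552486/0.520249 ≈ 0.1062.

0.1062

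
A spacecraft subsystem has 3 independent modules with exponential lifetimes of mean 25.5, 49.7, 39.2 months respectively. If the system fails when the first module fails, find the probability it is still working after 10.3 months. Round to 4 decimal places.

The first failure time is exponential with rate Σλ_i = 1/25.5 + 1/49.7 + 1/39.2 = 0.0848466 per month.
P(min > 10.3) = e^(−0.0848466·10.3) = e^(−0.87392) ≈ 0.4173.

0.4173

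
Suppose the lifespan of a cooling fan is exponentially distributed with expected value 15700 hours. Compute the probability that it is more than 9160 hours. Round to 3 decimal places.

The rate is λ = 1/15700 = 0.0000636943 per hour.
P(X > 9160) = e^(−λ·9160) = e^(−0.58344) ≈ 0.558.

0.558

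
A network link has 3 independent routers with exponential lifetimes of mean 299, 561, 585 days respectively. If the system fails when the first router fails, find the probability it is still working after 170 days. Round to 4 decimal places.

The first failure time is exponential with rate Σλ_i = 1/299 + 1/561 + 1/585 = 0.00683641 per day.
P(min > 170) = e^(−0.00683641·170) = e^(−1.1622) ≈ 0.3128.

0.3128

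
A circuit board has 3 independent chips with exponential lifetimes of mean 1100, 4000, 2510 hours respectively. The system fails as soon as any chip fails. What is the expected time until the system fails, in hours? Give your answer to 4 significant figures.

642.1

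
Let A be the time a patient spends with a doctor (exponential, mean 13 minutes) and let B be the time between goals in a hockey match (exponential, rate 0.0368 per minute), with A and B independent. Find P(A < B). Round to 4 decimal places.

λ_1 = 1/13 = 0.0769231, λ_2 = 0.0368.
For independent exponentials, P(A < B) = λ_1/(λ_1+λ_2) = 0.0769231/0.113723 ≈ 0.6764.

0.6764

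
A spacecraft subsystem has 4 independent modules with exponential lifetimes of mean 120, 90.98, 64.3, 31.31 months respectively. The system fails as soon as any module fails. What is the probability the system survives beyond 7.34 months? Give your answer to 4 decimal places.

The first failure time is exponential with rate Σλ_i = 1/120 + 1/90.98 + 1/64.3 + 1/31.31 = 0.0668155 per month.
P(min > 7.34) = e^(−0.0668155·7.34) = e^(−0.49043) ≈ 0.6124.

0.6124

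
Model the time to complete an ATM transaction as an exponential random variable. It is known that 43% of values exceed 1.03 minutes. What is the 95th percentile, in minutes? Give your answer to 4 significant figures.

e^(−λ·1.03) = 0.43 ⇒ λ = −ln(0.43)/1.03 = 0.819388.
95th percentile: 1 − e^(−λt) = 0.95, t = −ln(0.05)/λ = 3.65606 minutes.

3.656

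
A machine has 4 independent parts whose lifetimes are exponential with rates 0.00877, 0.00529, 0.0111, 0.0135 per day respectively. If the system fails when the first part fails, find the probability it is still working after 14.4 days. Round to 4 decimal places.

The time to first failure is exponential with rate Σλ = 0.00877 + 0.00529 + 0.0111 + 0.0135 = 0.03866.
P(min > 14.4) = e^(−0.03866·14.4) = e^(−0.5567) ≈ 0.5731.

0.5731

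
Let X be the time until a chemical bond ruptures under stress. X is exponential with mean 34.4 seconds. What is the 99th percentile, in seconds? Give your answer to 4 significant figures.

The rate is λ = 1/34.4 = 0.0290698 per second.
Set 1 − e^(−λt) = 0.99, so t = −ln(0.01)/λ = 4.6052/0.0290698 ≈ 158.418 seconds.

158.4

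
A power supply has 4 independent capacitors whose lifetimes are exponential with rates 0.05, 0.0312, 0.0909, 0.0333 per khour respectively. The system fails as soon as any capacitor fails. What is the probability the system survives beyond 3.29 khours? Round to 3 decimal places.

The time to first failure is exponential with rate Σλ = 0.05 + 0.0312 + 0.0909 + 0.0333 = 0.2054.
P(min > 3.29) = e^(−0.2054·3.29) = e^(−0.67577) ≈ 0.509.

0.509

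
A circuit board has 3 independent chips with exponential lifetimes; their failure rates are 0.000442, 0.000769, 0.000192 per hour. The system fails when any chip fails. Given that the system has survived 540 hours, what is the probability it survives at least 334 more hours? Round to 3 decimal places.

0.626

Time to first failure ~ Exp(Σλ) with Σλ = 0.001403.
By memorylessness, P(T > 540+334 | T > 540) = P(T > 334) = e^(−0.001403·334) ≈ 0.626.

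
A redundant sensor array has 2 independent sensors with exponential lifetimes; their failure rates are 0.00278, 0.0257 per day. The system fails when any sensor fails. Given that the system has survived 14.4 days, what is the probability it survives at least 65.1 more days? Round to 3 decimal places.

Time to first failure ~ Exp(Σλ) with Σλ = 0.02848.
By memorylessness, P(T > 14.4+65.1 | T > 14.4) = P(T > 65.1) = e^(−0.02848·65.1) ≈ 0.157.

0.157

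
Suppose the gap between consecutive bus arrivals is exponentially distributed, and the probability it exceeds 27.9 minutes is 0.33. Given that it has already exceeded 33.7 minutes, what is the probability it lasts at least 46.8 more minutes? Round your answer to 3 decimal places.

0.156

From e^(−λ·27.9) = 0.33, λ = −ln(0.33)/27.9 = 0.039737.
Memoryless: P(X > 33.7+46.8 | X > 33.7) = P(X > 46.8) = e^(−0.039737·46.8) ≈ 0.156.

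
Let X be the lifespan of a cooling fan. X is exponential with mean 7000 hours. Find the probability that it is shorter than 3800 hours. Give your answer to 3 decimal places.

The rate is λ = 1/7000 = 0.000142857 per hour.
P(X ≤ 3800) = 1 − e^(−λ·3800) = 1 − e^(−0.54286) ≈ 0.419.

0.419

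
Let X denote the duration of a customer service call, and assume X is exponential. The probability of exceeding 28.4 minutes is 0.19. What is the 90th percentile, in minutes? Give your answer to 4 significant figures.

39.38

e^(−λ·28.4) = 0.19 ⇒ λ = −ln(0.19)/28.4 = 0.0584765.
90th percentile: 1 − e^(−λt) = 0.9, t = −ln(0.1)/λ = 39.3763 minutes.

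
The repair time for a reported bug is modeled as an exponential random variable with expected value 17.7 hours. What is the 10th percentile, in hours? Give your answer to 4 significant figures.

1.865

The rate is λ = 1/17.7 = 0.0564972 per hour.
Set 1 − e^(−λt) = 0.1, so t = −ln(0.9)/λ = 0.10536/0.0564972 ≈ 1.86488 hours.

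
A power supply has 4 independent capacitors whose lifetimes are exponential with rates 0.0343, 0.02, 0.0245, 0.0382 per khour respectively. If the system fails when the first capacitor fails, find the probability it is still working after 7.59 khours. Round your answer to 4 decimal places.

0.4115

The time to first failure is exponential with rate Σλ = 0.0343 + 0.02 + 0.0245 + 0.0382 = 0.117.
P(min > 7.59) = e^(−0.117·7.59) = e^(−0.88803) ≈ 0.4115.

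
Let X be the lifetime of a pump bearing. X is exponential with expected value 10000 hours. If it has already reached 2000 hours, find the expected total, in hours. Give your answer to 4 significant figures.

12000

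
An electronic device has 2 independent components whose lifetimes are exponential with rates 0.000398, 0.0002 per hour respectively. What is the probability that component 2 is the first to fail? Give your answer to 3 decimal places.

The time to first failure is exponential with rate Σλ = 0.000398 + 0.0002 = 0.000598.
P(component 2 first) = λ_2/Σλ = 0.0002/0.000598 ≈ 0.334.

0.334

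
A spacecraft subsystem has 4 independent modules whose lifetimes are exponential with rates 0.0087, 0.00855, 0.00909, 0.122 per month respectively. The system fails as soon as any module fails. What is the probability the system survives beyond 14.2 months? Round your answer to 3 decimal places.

The time to first failure is exponential with rate Σλ = 0.0087 + 0.00855 + 0.00909 + 0.122 = 0.14834.
P(min > 14.2) = e^(−0.14834·14.2) = e^(−2.1064) ≈ 0.122.

0.122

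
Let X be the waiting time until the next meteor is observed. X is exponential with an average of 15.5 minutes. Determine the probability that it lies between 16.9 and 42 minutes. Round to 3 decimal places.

0.270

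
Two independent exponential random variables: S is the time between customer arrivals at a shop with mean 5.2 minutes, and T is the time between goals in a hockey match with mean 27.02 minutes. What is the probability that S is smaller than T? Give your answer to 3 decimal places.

0.839

λ_1 = 1/5.2 = 0.192308, λ_2 = 1/27.02 = 0.0370096.
For independent exponentials, P(S < T) = λ_1/(λ_1+λ_2) = 0.192308/0.229317 ≈ 0.839.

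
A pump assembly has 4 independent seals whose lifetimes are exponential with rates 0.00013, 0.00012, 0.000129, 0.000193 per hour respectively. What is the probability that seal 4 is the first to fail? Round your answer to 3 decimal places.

The time to first failure is exponential with rate Σλ = 0.00013 + 0.00012 + 0.000129 + 0.000193 = 0.000572.
P(seal 4 first) = λ_4/Σλ = 0.000193/0.000572 ≈ 0.337.

0.337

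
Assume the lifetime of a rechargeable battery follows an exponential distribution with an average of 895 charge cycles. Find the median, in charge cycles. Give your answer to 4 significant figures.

620.4

The rate is λ = 1/895 = 0.00111732 per charge cycle.
Set 1 − e^(−λt) = 0.5, so t = −ln(0.5)/λ = 0.69315/0.00111732 ≈ 620.367 charge cycles.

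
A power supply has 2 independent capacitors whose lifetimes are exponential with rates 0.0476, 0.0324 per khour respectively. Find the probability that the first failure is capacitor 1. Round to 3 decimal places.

The time to first failure is exponential with rate Σλ = 0.0476 + 0.0324 = 0.08.
P(capacitor 1 first) = λ_1/Σλ = 0.0476/0.08 ≈ 0.595.

0.595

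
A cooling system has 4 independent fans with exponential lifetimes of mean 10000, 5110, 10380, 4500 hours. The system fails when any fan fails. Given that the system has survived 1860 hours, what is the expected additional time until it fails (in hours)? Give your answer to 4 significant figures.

First-failure rate Σλ = 1/10000 + 1/5110 + 1/10380 + 1/4500 = 0.000614256.
By memorylessness the expected residual is 1/Σλ = 1627.99 hours, regardless of the 1860 already elapsed.

1628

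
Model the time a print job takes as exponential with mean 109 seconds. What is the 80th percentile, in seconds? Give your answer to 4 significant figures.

175.4

The rate is λ = 1/109 = 0.00917431 per second.
Set 1 − e^(−λt) = 0.8, so t = −ln(0.2)/λ = 1.6094/0.00917431 ≈ 175.429 seconds.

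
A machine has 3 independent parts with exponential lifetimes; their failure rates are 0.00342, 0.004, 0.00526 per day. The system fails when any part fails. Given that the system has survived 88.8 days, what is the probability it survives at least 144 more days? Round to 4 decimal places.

Time to first failure ~ Exp(Σλ) with Σλ = 0.01268.
By memorylessness, P(T > 88.8+144 | T > 88.8) = P(T > 144) = e^(−0.01268·144) ≈ 0.1611.

0.1611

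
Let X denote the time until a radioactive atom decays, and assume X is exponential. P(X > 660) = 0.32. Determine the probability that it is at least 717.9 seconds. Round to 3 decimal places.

0.290

e^(−λ·660) = 0.32 ⇒ λ = −ln(0.32)/660 = 0.00172642.
P(X > 717.9) = e^(−0.00172642·717.9) = e^(−1.2394) ≈ 0.290.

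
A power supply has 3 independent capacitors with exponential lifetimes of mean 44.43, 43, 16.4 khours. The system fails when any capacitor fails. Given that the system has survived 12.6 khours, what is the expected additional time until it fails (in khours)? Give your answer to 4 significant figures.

9.369

First-failure rate Σλ = 1/44.43 + 1/43 + 1/16.4 = 0.106739.
By memorylessness the expected residual is 1/Σλ = 9.36867 khours, regardless of the 12.6 already elapsed.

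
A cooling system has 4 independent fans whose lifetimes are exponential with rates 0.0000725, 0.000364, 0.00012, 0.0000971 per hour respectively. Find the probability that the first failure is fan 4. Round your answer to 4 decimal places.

0.1486

The time to first failure is exponential with rate Σλ = 0.0000725 + 0.000364 + 0.00012 + 0.0000971 = 0.0006536.
P(fan 4 first) = λ_4/Σλ = 0.0000971/0.0006536 ≈ 0.1486.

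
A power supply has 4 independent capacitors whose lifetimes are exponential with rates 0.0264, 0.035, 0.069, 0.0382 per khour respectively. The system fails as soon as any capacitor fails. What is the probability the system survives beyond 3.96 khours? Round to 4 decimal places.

The time to first failure is exponential with rate Σλ = 0.0264 + 0.035 + 0.069 + 0.0382 = 0.1686.
P(min > 3.96) = e^(−0.1686·3.96) = e^(−0.66766) ≈ 0.5129.

0.5129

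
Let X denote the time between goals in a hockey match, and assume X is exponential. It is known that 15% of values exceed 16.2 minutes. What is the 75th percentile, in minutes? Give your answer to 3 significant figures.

e^(−λ·16.2) = 0.15 ⇒ λ = −ln(0.15)/16.2 = 0.117106.
75th percentile: 1 − e^(−λt) = 0.75, t = −ln(0.25)/λ = 11.8379 minutes.

11.8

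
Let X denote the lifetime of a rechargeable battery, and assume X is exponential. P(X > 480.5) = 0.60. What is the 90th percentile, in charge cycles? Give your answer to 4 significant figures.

2166

e^(−λ·480.5) = 0.60 ⇒ λ = −ln(0.60)/480.5 = 0.00106311.
90th percentile: 1 − e^(−λt) = 0.9, t = −ln(0.1)/λ = 2165.89 charge cycles.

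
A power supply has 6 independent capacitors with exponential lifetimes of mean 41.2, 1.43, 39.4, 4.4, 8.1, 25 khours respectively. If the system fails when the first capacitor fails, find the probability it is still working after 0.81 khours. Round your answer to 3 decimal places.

0.397

The first failure time is exponential with rate Σλ_i = 1/41.2 + 1/1.43 + 1/39.4 + 1/4.4 + 1/8.1 + 1/25 = 1.13968 per khour.
P(min > 0.81) = e^(−1.13968·0.81) = e^(−0.92314) ≈ 0.397.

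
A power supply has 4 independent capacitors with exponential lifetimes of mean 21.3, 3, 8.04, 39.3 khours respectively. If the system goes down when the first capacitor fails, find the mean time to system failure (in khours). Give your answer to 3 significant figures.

1.89

The first failure time is exponential with rate Σλ_i = 1/21.3 + 1/3 + 1/8.04 + 1/39.3 = 0.530105 per khour.
E[min] = 1/Σλ = 1/0.530105 = 1.88642 khours.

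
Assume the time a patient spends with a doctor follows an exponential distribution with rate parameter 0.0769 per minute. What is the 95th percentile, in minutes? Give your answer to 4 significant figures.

Set 1 − e^(−λt) = 0.95, so t = −ln(0.05)/λ = 2.9957/0.0769 ≈ 38.9562 minutes.

38.96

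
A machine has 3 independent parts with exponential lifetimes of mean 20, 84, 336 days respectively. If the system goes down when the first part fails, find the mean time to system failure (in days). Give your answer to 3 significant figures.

The first failure time is exponential with rate Σλ_i = 1/20 + 1/84 + 1/336 = 0.064881 per day.
E[min] = 1/Σλ = 1/0.064881 = 15.4128 days.

15.4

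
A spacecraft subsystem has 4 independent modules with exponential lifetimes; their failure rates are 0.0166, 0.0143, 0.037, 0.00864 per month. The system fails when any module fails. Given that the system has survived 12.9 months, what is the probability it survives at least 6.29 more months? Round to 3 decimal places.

0.618

Time to first failure ~ Exp(Σλ) with Σλ = 0.07654.
By memorylessness, P(T > 12.9+6.29 | T > 12.9) = P(T > 6.29) = e^(−0.07654·6.29) ≈ 0.618.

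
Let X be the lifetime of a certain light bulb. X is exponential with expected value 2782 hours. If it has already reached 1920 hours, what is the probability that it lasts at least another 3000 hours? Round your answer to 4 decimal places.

0.3402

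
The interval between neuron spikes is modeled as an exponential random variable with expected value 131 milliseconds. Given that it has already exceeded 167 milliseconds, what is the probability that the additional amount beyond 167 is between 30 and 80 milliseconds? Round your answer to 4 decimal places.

0.2523

The rate is λ = 1/131 = 0.00763359 per millisecond.
Memoryless: the residual past 167 is again Exp(λ).
P(30 < residual < 80) = e^(−λ·30) − e^(−λ·80) = 0.79532 − 0.54298 ≈ 0.2523.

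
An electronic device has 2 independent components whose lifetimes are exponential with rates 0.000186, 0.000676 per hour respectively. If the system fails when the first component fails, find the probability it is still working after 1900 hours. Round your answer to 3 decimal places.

The time to first failure is exponential with rate Σλ = 0.000186 + 0.000676 = 0.000862.
P(min > 1900) = e^(−0.000862·1900) = e^(−1.6378) ≈ 0.194.

0.194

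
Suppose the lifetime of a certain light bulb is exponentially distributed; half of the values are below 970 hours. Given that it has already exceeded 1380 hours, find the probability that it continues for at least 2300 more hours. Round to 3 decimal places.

0.193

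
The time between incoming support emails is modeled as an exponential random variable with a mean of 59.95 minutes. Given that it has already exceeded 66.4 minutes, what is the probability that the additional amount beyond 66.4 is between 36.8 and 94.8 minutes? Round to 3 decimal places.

0.336

The rate is λ = 1/59.95 = 0.0166806 per minute.
Memoryless: the residual past 66.4 is again Exp(λ).
P(36.8 < residual < 94.8) = e^(−λ·36.8) − e^(−λ·94.8) = 0.54127 − 0.20570 ≈ 0.336.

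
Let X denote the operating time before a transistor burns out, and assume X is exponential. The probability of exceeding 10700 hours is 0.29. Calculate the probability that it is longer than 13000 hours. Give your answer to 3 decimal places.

0.222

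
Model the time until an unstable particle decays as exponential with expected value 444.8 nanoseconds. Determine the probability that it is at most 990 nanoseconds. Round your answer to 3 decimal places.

0.892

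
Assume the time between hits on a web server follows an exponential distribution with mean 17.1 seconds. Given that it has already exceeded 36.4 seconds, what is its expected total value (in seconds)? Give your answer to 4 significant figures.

The rate is λ = 1/17.1 = 0.0584795 per second.
By memorylessness, E[X | X > 36.4] = 36.4 + 1/λ = 36.4 + 17.1 = 53.5 seconds.

53.50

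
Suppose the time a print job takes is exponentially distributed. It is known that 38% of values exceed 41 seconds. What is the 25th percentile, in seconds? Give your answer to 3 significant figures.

12.2

e^(−λ·41) = 0.38 ⇒ λ = −ln(0.38)/41 = 0.0235996.
25th percentile: 1 − e^(−λt) = 0.25, t = −ln(0.75)/λ = 12.1901 seconds.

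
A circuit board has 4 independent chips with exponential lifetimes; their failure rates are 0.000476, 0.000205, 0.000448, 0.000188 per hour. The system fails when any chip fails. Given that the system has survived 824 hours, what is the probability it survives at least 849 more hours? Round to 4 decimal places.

0.3269

Time to first failure ~ Exp(Σλ) with Σλ = 0.001317.
By memorylessness, P(T > 824+849 | T > 824) = P(T > 849) = e^(−0.001317·849) ≈ 0.3269.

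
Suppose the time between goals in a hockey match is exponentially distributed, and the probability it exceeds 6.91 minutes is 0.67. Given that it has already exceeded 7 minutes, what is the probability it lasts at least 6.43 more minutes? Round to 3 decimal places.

From e^(−λ·6.91) = 0.67, λ = −ln(0.67)/6.91 = 0.0579562.
Memoryless: P(X > 7+6.43 | X > 7) = P(X > 6.43) = e^(−0.0579562·6.43) ≈ 0.689.

0.689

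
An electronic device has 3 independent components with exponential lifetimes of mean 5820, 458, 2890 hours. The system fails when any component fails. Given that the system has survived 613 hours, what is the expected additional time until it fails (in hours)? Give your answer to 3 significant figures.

370

First-failure rate Σλ = 1/5820 + 1/458 + 1/2890 = 0.00270125.
By memorylessness the expected residual is 1/Σλ = 370.199 hours, regardless of the 613 already elapsed.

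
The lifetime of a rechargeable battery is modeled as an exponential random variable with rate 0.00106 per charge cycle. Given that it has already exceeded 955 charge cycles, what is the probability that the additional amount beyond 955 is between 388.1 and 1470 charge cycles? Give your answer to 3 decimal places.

0.452

Memoryless: the residual past 955 is again Exp(λ).
P(388.1 < residual < 1470) = e^(−λ·388.1) − e^(−λ·1470) = 0.66273 − 0.21051 ≈ 0.452.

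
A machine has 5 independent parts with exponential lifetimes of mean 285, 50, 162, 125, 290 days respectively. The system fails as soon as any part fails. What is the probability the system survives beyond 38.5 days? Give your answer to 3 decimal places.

The first failure time is exponential with rate Σλ_i = 1/285 + 1/50 + 1/162 + 1/125 + 1/290 = 0.0411299 per day.
P(min > 38.5) = e^(−0.0411299·38.5) = e^(−1.5835) ≈ 0.205.

0.205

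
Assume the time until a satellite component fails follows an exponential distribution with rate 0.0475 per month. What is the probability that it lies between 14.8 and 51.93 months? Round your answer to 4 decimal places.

0.4102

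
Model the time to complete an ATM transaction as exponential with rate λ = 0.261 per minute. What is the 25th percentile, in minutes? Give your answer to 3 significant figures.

1.10

Set 1 − e^(−λt) = 0.25, so t = −ln(0.75)/λ = 0.28768/0.261 ≈ 1.10223 minutes.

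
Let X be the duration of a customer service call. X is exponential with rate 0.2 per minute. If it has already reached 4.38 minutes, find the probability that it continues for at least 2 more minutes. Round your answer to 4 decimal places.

0.6703

The exponential is memoryless, so the remaining time is again Exp(λ): the condition X > 4.38 is irrelevant.
P(X > 2) = e^(−0.4) ≈ 0.6703.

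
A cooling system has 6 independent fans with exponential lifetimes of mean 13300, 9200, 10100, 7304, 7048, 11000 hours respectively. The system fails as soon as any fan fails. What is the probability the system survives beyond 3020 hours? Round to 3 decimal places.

The first failure time is exponential with rate Σλ_i = 1/13300 + 1/9200 + 1/10100 + 1/7304 + 1/7048 + 1/11000 = 0.000652598 per hour.
P(min > 3020) = e^(−0.000652598·3020) = e^(−1.9708) ≈ 0.139.

0.139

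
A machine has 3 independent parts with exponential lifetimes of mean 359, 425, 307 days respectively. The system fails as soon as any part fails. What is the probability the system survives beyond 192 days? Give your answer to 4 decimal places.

0.1995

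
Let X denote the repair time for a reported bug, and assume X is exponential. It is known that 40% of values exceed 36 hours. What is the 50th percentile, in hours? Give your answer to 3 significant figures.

e^(−λ·36) = 0.40 ⇒ λ = −ln(0.40)/36 = 0.0254525.
50th percentile: 1 − e^(−λt) = 0.5, t = −ln(0.5)/λ = 27.2329 hours.

27.2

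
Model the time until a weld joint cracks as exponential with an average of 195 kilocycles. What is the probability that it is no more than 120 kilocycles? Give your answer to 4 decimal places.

The rate is λ = 1/195 = 0.00512821 per kilocycle.
P(X ≤ 120) = 1 − e^(−λ·120) = 1 − e^(−0.61538) ≈ 0.4596.

0.4596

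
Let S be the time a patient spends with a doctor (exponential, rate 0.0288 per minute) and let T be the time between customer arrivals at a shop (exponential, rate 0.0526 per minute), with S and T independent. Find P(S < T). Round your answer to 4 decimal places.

0.3538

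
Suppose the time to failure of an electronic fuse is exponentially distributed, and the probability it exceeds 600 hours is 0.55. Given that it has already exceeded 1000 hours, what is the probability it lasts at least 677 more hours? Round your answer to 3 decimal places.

0.509

From e^(−λ·600) = 0.55, λ = −ln(0.55)/600 = 0.000996395.
Memoryless: P(X > 1000+677 | X > 1000) = P(X > 677) = e^(−0.000996395·677) ≈ 0.509.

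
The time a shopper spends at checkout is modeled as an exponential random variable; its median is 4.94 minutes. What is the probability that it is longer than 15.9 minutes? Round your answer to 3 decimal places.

0.107

For an exponential, median = ln(2)/λ, so λ = ln 2 / 4.94 = 0.140313 per minute.
P(X > 15.9) = e^(−λ·15.9) = e^(−2.231) ≈ 0.107.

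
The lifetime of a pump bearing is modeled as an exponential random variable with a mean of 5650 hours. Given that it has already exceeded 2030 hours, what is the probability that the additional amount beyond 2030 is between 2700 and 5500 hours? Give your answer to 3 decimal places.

0.242

The rate is λ = 1/5650 = 0.000176991 per hour.
Memoryless: the residual past 2030 is again Exp(λ).
P(2700 < residual < 5500) = e^(−λ·2700) − e^(−λ·5500) = 0.62010 − 0.37778 ≈ 0.242.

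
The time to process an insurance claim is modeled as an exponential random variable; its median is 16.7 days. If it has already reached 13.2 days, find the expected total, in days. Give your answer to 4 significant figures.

37.29

For an exponential, median = ln(2)/λ, so λ = ln 2 / 16.7 = 0.0415058 per day.
By memorylessness, E[X | X > 13.2] = 13.2 + 1/λ = 13.2 + 24.093 = 37.293 days.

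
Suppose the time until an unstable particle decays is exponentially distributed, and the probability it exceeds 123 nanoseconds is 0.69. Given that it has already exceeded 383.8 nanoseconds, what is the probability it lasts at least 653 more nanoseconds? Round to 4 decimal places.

From e^(−λ·123) = 0.69, λ = −ln(0.69)/123 = 0.00301678.
Memoryless: P(X > 383.8+653 | X > 383.8) = P(X > 653) = e^(−0.00301678·653) ≈ 0.1395.

0.1395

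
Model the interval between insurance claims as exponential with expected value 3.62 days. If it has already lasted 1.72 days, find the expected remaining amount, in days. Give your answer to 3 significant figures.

The rate is λ = 1/3.62 = 0.276243 per day.
By memorylessness, the remaining amount past any threshold is again Exp(λ) with mean 1/λ = 3.62 days.

3.62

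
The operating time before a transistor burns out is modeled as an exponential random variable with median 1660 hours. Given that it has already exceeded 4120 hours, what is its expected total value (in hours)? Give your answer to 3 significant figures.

6510

For an exponential, median = ln(2)/λ, so λ = ln 2 / 1660 = 0.000417559 per hour.
By memorylessness, E[X | X > 4120] = 4120 + 1/λ = 4120 + 2394.87 = 6514.87 hours.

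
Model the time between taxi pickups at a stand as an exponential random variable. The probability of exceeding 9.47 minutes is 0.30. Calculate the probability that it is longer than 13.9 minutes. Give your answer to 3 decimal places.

e^(−λ·9.47) = 0.30 ⇒ λ = −ln(0.30)/9.47 = 0.127135.
P(X > 13.9) = e^(−0.127135·13.9) = e^(−1.7672) ≈ 0.171.

0.171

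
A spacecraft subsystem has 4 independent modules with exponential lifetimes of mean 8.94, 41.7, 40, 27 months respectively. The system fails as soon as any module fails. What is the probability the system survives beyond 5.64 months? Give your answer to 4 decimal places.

The first failure time is exponential with rate Σλ_i = 1/8.94 + 1/41.7 + 1/40 + 1/27 = 0.197875 per month.
P(min > 5.64) = e^(−0.197875·5.64) = e^(−1.116) ≈ 0.3276.

0.3276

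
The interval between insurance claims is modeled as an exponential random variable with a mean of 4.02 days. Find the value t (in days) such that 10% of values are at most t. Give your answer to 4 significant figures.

0.4235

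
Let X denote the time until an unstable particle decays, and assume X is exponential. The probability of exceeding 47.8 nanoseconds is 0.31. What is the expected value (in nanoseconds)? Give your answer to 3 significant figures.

e^(−λ·47.8) = 0.31 ⇒ λ = −ln(0.31)/47.8 = 0.0245017.
Mean = 1/λ = 40.8134 nanoseconds.

40.8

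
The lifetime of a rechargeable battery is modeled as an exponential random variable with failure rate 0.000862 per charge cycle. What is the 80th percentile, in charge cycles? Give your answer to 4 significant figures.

1867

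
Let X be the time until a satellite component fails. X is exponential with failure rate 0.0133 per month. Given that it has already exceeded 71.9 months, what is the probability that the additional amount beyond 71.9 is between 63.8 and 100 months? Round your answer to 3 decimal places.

0.164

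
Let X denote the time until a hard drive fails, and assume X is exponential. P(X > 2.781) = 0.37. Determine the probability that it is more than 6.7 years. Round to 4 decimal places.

0.0911

e^(−λ·2.781) = 0.37 ⇒ λ = −ln(0.37)/2.781 = 0.357516.
P(X > 6.7) = e^(−0.357516·6.7) = e^(−2.3954) ≈ 0.0911.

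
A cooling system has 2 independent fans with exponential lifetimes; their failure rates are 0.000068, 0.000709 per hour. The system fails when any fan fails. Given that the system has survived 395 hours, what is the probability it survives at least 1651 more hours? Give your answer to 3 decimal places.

0.277

Time to first failure ~ Exp(Σλ) with Σλ = 0.000777.
By memorylessness, P(T > 395+1651 | T > 395) = P(T > 1651) = e^(−0.000777·1651) ≈ 0.277.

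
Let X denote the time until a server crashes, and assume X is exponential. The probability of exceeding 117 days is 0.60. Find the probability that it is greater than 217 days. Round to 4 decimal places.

0.3877

e^(−λ·117) = 0.60 ⇒ λ = −ln(0.60)/117 = 0.00436603.
P(X > 217) = e^(−0.00436603·217) = e^(−0.94743) ≈ 0.3877.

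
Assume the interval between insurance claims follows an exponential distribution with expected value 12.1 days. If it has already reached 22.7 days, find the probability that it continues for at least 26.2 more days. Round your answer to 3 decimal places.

0.115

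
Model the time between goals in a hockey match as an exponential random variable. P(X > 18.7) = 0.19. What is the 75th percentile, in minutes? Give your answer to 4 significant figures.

e^(−λ·18.7) = 0.19 ⇒ λ = −ln(0.19)/18.7 = 0.0888092.
75th percentile: 1 − e^(−λt) = 0.75, t = −ln(0.25)/λ = 15.6098 minutes.

15.61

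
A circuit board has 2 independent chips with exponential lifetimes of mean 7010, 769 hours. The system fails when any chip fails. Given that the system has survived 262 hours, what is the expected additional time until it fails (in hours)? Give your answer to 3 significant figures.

First-failure rate Σλ = 1/7010 + 1/769 = 0.00144304.
By memorylessness the expected residual is 1/Σλ = 692.98 hours, regardless of the 262 already elapsed.

693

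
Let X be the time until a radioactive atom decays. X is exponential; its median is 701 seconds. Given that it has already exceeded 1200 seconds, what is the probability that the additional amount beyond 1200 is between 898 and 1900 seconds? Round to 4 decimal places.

For an exponential, median = ln(2)/λ, so λ = ln 2 / 701 = 0.000988798 per second.
Memoryless: the residual past 1200 is again Exp(λ).
P(898 < residual < 1900) = e^(−λ·898) − e^(−λ·1900) = 0.41150 − 0.15279 ≈ 0.2587.

0.2587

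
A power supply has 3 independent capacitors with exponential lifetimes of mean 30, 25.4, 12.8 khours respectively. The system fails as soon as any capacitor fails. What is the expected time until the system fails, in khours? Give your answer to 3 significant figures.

6.63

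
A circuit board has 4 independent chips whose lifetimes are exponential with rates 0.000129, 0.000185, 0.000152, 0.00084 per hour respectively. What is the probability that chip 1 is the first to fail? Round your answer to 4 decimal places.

0.0988

The time to first failure is exponential with rate Σλ = 0.000129 + 0.000185 + 0.000152 + 0.00084 = 0.001306.
P(chip 1 first) = λ_1/Σλ = 0.000129/0.001306 ≈ 0.0988.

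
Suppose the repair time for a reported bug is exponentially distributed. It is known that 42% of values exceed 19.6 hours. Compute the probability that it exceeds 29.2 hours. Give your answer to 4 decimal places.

e^(−λ·19.6) = 0.42 ⇒ λ = −ln(0.42)/19.6 = 0.0442602.
P(X > 29.2) = e^(−0.0442602·29.2) = e^(−1.2924) ≈ 0.2746.

0.2746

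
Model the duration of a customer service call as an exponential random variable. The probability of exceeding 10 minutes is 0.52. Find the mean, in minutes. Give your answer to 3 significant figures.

15.3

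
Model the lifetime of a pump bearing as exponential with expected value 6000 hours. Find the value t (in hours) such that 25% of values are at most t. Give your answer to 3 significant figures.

The rate is λ = 1/6000 = 0.000166667 per hour.
Set 1 − e^(−λt) = 0.25, so t = −ln(0.75)/λ = 0.28768/0.000166667 ≈ 1726.09 hours.

1730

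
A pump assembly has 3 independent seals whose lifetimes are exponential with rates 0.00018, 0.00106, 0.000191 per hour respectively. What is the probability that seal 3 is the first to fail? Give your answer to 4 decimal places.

0.1335

The time to first failure is exponential with rate Σλ = 0.00018 + 0.00106 + 0.000191 = 0.001431.
P(seal 3 first) = λ_3/Σλ = 0.000191/0.001431 ≈ 0.1335.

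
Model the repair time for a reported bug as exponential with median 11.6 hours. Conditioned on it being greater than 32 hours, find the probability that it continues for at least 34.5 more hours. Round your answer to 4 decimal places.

0.1273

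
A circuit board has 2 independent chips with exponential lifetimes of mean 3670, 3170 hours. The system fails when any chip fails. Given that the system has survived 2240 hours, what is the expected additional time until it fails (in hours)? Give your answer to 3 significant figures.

1700

First-failure rate Σλ = 1/3670 + 1/3170 = 0.000587937.
By memorylessness the expected residual is 1/Σλ = 1700.86 hours, regardless of the 2240 already elapsed.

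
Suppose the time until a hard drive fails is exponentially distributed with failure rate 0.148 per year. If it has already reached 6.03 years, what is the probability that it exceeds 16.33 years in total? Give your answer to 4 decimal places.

P(X > s+t | X > s) = e^(−λ(s+t))/e^(−λs) = e^(−λt), independent of s = 6.03.
P(X > 10.3) = e^(−1.5244) ≈ 0.2178.

0.2178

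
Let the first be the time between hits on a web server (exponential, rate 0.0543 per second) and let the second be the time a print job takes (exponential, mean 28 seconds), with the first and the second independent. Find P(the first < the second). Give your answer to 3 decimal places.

λ_1 = 0.0543, λ_2 = 1/28 = 0.0357143.
For independent exponentials, P(the first < the second) = λ_1/(λ_1+λ_2) = 0.0543/0.0900143 ≈ 0.603.

0.603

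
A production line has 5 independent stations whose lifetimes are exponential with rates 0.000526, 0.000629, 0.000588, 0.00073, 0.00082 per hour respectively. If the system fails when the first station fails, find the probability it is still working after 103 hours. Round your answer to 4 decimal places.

The time to first failure is exponential with rate Σλ = 0.000526 + 0.000629 + 0.000588 + 0.00073 + 0.00082 = 0.003293.
P(min > 103) = e^(−0.003293·103) = e^(−0.33918) ≈ 0.7124.

0.7124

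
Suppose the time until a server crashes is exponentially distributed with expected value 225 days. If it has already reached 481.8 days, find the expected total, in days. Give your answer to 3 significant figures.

707

The rate is λ = 1/225 = 0.00444444 per day.
By memorylessness, E[X | X > 481.8] = 481.8 + 1/λ = 481.8 + 225 = 706.8 days.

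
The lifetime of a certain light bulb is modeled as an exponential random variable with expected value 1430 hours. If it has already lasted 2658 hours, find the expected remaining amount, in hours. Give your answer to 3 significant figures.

1430

The rate is λ = 1/1430 = 0.000699301 per hour.
By memorylessness, the remaining amount past any threshold is again Exp(λ) with mean 1/λ = 1430 hours.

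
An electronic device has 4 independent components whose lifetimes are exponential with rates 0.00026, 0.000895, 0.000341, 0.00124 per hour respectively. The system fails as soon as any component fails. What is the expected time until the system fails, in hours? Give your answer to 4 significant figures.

The time to first failure is exponential with rate Σλ = 0.00026 + 0.000895 + 0.000341 + 0.00124 = 0.002736.
E[min] = 1/Σλ = 1/0.002736 = 365.497 hours.

365.5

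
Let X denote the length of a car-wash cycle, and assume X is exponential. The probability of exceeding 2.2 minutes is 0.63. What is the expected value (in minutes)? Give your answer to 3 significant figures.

e^(−λ·2.2) = 0.63 ⇒ λ = −ln(0.63)/2.2 = 0.210016.
Mean = 1/λ = 4.76154 minutes.

4.76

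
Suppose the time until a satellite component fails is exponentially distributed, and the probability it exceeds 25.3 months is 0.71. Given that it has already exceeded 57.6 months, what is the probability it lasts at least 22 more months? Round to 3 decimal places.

From e^(−λ·25.3) = 0.71, λ = −ln(0.71)/25.3 = 0.0135372.
Memoryless: P(X > 57.6+22 | X > 57.6) = P(X > 22) = e^(−0.0135372·22) ≈ 0.742.

0.742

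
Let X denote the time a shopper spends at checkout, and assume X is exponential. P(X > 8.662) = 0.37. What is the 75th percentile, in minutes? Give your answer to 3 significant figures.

12.1

e^(−λ·8.662) = 0.37 ⇒ λ = −ln(0.37)/8.662 = 0.114783.
75th percentile: 1 − e^(−λt) = 0.75, t = −ln(0.25)/λ = 12.0775 minutes.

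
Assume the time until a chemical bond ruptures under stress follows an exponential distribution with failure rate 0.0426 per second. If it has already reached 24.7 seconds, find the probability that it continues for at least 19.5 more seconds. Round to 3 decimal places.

0.436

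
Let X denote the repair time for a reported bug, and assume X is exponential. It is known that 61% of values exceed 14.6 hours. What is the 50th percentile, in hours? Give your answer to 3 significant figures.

20.5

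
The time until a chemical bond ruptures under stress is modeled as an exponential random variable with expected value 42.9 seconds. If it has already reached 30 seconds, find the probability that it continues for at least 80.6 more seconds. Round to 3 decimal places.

The rate is λ = 1/42.9 = 0.02331 per second.
The exponential is memoryless, so the remaining time is again Exp(λ): the condition X > 30 is irrelevant.
P(X > 80.6) = e^(−1.8788) ≈ 0.153.

0.153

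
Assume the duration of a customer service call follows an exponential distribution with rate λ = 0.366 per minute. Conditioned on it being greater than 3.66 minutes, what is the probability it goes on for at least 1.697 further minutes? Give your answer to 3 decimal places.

By the memoryless property, P(X > 3.66+1.697 | X > 3.66) = P(X > 1.697).
P(X > 1.697) = e^(−0.6211) ≈ 0.537.

0.537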